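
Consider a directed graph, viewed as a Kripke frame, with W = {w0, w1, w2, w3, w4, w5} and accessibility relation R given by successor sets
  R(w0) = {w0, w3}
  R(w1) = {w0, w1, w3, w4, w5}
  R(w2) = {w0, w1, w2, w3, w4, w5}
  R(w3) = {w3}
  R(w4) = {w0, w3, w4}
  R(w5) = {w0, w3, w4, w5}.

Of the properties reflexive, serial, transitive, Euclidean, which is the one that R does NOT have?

Euclidean

Reflexive: yes — every world is R-related to itself.
Serial: yes — every world has a successor (e.g. w0 R w0).
Transitive: yes — every two-step R-path is closed by a direct edge.
Euclidean: no — w1 R w0 and w1 R w4, but not w0 R w4.
Only Euclidean fails.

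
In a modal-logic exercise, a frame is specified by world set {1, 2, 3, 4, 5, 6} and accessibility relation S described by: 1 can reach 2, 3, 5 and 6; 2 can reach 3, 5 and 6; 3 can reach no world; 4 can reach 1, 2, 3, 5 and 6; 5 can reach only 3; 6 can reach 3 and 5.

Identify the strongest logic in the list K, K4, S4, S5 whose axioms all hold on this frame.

K4

Transitive (axiom 4): yes — every two-step S-path is closed by a direct edge.
Reflexive (axiom T): no — 1 is not related to itself.
Euclidean (axiom 5): no — 1 S 3 and 1 S 2, but not 3 S 2.
So F validates K, K4; S4 would additionally require S to be reflexive. The strongest is K4.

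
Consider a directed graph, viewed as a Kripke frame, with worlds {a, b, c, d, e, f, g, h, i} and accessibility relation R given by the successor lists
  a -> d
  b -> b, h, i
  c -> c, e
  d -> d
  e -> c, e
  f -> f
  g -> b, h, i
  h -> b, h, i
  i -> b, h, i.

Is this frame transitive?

Transitive: yes — every two-step R-path is closed by a direct edge.

Yes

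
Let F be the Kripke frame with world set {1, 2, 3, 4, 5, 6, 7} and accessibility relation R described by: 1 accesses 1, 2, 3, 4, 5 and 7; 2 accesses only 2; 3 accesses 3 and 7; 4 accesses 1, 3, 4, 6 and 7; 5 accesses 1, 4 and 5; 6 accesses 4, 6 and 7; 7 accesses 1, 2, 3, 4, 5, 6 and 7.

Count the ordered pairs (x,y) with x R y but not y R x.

6

Enumerating: (1,2), (1,3), (4,3), (5,4), (7,2), (7,5).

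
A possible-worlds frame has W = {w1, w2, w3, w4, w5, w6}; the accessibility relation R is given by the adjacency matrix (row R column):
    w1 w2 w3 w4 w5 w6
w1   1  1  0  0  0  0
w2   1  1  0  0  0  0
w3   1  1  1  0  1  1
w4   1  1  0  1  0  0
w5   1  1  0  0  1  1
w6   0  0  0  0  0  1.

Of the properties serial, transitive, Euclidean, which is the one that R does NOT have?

Euclidean

Serial: yes — every world has a successor (e.g. w1 R w1).
Transitive: yes — every two-step R-path is closed by a direct edge.
Euclidean: no — w3 R w1 and w3 R w5, but not w1 R w5.
Only Euclidean fails.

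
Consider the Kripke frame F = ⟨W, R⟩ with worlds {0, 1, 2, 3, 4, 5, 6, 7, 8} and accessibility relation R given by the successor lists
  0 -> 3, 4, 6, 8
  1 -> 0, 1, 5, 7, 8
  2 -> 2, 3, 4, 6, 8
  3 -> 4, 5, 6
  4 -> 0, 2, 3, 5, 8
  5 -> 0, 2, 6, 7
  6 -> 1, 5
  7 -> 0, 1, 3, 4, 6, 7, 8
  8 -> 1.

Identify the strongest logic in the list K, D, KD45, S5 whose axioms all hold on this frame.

Serial (axiom D): yes — every world has a successor (e.g. 0 R 3).
Euclidean (axiom 5): no — 0 R 3 and 0 R 8, but not 3 R 8.
Transitive (axiom 4): no — 0 R 3 and 3 R 5, but not 0 R 5.
Reflexive (axiom T): no — 0 is not related to itself.
So F validates K, D; KD45 would additionally require R to be Euclidean and transitive. The strongest is D.

D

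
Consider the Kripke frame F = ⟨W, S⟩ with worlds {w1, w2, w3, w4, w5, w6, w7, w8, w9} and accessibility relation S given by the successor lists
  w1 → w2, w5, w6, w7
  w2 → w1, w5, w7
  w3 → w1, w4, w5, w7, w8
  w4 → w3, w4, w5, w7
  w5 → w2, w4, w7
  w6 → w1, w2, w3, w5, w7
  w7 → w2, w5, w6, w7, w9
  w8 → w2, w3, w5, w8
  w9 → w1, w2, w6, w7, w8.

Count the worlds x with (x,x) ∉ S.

6

Enumerating: w1, w2, w3, w5, w6, w9.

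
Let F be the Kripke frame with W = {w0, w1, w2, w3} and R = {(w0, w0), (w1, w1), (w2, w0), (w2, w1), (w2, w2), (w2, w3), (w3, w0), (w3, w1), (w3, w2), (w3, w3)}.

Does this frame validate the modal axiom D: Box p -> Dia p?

Yes

By correspondence theory, D is valid on a frame iff R is serial.
Serial: yes — every world has a successor (e.g. w0 R w0).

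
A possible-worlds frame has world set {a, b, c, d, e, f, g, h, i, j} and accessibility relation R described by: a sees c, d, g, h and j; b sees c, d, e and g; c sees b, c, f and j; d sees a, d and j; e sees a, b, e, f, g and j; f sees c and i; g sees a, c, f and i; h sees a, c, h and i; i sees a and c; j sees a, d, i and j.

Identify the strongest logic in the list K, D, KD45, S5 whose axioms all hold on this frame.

Serial (axiom D): yes — every world has a successor (e.g. a R c).
Euclidean (axiom 5): no — a R c and a R d, but not c R d.
Transitive (axiom 4): no — a R c and c R b, but not a R b.
Reflexive (axiom T): no — a is not related to itself.
So F validates K, D; KD45 would additionally require R to be Euclidean and transitive. The strongest is D.

D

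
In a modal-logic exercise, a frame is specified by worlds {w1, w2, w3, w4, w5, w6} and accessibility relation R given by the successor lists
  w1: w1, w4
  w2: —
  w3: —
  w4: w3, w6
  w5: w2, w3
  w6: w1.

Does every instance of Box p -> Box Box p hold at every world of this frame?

The schema 4 characterises exactly the transitive frames.
Transitive: no — w1 R w4 and w4 R w3, but not w1 R w3.

No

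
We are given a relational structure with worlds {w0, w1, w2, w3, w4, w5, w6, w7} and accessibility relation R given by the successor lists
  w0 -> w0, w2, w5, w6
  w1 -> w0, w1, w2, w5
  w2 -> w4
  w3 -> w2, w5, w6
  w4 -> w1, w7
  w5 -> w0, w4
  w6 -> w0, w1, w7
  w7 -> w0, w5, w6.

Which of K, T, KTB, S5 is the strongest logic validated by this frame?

Reflexive (axiom T): no — w2 is not related to itself.
Symmetric (axiom B): no — w0 R w2 but not w2 R w0.
Euclidean (axiom 5): no — w0 R w2 and w0 R w5, but not w2 R w5.
So F validates K; T would additionally require R to be reflexive. The strongest is K.

K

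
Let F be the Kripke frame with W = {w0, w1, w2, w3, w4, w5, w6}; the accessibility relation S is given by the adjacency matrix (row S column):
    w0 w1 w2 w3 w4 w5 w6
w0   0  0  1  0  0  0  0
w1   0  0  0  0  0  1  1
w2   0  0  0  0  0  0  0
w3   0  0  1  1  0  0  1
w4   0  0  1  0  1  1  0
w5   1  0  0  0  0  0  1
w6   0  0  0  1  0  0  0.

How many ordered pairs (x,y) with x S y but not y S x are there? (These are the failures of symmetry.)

Enumerating: (w0,w2), (w1,w5), (w1,w6), (w3,w2), (w4,w2), (w4,w5), (w5,w0), (w5,w6).

8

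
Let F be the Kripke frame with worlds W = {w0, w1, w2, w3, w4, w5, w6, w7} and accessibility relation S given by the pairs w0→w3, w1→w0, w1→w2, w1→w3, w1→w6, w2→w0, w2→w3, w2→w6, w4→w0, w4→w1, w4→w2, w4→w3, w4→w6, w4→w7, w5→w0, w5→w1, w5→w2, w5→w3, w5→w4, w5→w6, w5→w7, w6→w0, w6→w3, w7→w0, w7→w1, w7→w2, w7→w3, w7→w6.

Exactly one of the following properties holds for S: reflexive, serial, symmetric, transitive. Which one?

transitive

Reflexive: no — w0 is not related to itself.
Serial: no — w3 has no S-successor.
Symmetric: no — w0 S w3 but not w3 S w0.
Transitive: yes — every two-step S-path is closed by a direct edge.
Only transitive holds.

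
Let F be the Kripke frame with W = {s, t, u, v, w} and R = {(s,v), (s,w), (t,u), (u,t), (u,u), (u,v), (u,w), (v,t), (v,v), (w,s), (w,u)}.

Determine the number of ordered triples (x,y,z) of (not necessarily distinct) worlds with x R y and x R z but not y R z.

16

Enumerating: (s,v,w), (s,w,v), (s,w,w), (u,t,t), (u,t,v), (u,t,w), (u,v,u), (u,v,w), (u,w,t), (u,w,v), (u,w,w), (v,t,t), (v,t,v), (w,s,s), (w,s,u), (w,u,s).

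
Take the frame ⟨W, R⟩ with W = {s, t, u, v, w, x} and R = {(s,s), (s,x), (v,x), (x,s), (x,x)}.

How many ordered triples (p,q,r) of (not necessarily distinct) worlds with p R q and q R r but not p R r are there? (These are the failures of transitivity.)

1

Enumerating: (v,x,s).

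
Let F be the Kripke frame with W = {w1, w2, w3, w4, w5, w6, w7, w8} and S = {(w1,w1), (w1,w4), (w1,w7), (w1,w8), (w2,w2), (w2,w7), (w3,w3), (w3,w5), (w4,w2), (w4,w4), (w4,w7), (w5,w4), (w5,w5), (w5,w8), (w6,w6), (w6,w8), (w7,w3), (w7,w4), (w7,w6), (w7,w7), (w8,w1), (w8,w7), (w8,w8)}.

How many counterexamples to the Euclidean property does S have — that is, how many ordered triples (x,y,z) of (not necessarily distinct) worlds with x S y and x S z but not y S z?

24

Enumerating: (w1,w4,w1), (w1,w4,w8), (w1,w7,w1), (w1,w7,w8), (w1,w8,w4), (w2,w7,w2), (w3,w5,w3), (w4,w2,w4), (w4,w7,w2), (w5,w4,w5), (w5,w4,w8), (w5,w8,w4), … and 12 more.
Total: 24.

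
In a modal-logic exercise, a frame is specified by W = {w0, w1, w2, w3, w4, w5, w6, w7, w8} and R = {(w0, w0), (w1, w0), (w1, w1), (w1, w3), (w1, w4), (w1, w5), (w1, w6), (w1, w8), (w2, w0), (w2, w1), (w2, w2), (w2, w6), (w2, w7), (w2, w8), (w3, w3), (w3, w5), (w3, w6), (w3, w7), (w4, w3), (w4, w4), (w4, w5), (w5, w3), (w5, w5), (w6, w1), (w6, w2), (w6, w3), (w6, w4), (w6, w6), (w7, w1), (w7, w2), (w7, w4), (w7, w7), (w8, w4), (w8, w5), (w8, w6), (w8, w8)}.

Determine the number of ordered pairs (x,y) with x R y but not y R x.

Enumerating: (w1,w0), (w1,w3), (w1,w4), (w1,w5), (w1,w8), (w2,w0), (w2,w1), (w2,w8), (w3,w7), (w4,w3), (w4,w5), (w6,w4), (w7,w1), (w7,w4), (w8,w4), (w8,w5), (w8,w6).

17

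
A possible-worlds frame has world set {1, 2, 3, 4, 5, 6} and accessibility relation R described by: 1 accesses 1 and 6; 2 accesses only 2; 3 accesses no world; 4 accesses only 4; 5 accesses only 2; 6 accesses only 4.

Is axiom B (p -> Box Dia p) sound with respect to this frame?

By correspondence theory, B is valid on a frame iff R is symmetric.
Symmetric: no — 1 R 6 but not 6 R 1.

No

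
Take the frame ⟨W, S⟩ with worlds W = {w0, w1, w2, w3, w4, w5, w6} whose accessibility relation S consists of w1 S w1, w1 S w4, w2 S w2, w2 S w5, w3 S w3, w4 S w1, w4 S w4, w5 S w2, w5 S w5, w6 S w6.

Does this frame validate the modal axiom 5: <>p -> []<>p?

Yes

Axiom 5 corresponds to the accessibility relation being Euclidean.
Euclidean: yes — any two successors of a common world are S-related.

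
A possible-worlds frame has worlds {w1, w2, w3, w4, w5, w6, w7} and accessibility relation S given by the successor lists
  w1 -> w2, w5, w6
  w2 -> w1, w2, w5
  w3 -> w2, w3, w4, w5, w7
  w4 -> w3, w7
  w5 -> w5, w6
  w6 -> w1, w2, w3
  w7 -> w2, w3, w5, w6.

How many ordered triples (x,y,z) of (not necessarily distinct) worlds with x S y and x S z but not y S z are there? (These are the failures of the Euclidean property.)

Enumerating: (w1,w2,w6), (w1,w5,w2), (w1,w6,w5), (w1,w6,w6), (w2,w1,w1), (w2,w5,w1), (w2,w5,w2), (w3,w2,w3), (w3,w2,w4), (w3,w2,w7), (w3,w4,w2), (w3,w4,w4), … and 21 more.
Total: 33.

33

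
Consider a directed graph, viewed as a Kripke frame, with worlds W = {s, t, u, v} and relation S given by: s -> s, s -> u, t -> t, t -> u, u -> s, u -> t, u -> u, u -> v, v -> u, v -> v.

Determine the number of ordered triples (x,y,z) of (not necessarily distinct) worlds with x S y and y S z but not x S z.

Enumerating: (s,u,t), (s,u,v), (t,u,s), (t,u,v), (v,u,s), (v,u,t).

6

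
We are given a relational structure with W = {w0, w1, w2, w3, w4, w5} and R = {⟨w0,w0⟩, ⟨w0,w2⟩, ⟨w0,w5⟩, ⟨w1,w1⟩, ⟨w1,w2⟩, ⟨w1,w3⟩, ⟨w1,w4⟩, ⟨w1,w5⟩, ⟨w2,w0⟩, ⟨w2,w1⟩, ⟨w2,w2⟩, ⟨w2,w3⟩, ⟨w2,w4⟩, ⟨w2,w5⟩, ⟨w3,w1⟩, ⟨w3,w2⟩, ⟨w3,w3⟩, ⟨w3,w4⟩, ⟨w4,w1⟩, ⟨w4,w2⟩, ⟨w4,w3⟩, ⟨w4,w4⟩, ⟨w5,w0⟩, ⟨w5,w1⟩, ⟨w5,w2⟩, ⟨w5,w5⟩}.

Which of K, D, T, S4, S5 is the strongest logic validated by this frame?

Serial (axiom D): yes — every world has a successor (e.g. w0 R w0).
Reflexive (axiom T): yes — every world is R-related to itself.
Transitive (axiom 4): no — w0 R w2 and w2 R w1, but not w0 R w1.
Euclidean (axiom 5): no — w1 R w3 and w1 R w5, but not w3 R w5.
So F validates K, D, T; S4 would additionally require R to be transitive. The strongest is T.

T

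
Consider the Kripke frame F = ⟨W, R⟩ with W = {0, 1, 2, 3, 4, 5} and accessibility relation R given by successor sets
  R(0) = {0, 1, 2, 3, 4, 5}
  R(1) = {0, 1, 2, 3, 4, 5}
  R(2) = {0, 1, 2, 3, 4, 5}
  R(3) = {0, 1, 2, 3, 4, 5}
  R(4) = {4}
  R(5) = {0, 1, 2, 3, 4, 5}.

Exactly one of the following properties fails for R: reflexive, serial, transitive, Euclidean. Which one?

Euclidean

Reflexive: yes — every world is R-related to itself.
Serial: yes — every world has a successor (e.g. 0 R 0).
Transitive: yes — every two-step R-path is closed by a direct edge.
Euclidean: no — 0 R 4 and 0 R 1, but not 4 R 1.
Only Euclidean fails.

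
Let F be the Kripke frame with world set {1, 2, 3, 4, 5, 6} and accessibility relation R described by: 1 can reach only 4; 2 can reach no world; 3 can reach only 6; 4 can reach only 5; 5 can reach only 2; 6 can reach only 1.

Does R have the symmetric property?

Symmetric: no — 1 R 4 but not 4 R 1.

No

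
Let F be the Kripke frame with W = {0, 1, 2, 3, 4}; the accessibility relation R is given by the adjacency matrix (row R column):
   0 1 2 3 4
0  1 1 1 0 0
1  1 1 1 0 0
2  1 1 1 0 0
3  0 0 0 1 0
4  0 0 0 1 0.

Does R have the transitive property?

Transitive: yes — every two-step R-path is closed by a direct edge.

Yes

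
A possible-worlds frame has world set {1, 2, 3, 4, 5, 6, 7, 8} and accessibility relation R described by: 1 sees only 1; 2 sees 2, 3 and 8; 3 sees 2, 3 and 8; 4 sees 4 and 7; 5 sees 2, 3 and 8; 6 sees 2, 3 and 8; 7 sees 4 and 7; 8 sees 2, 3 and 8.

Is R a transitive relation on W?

Yes

Transitive: yes — every two-step R-path is closed by a direct edge.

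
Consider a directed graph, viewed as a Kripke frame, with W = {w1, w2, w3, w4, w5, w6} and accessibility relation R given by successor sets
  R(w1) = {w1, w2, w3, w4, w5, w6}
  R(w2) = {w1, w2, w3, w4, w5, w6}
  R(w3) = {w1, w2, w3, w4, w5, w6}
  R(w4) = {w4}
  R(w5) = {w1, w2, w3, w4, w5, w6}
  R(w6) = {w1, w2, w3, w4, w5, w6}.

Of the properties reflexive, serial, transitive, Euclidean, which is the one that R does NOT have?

Euclidean

Reflexive: yes — every world is R-related to itself.
Serial: yes — every world has a successor (e.g. w1 R w1).
Transitive: yes — every two-step R-path is closed by a direct edge.
Euclidean: no — w1 R w4 and w1 R w2, but not w4 R w2.
Only Euclidean fails.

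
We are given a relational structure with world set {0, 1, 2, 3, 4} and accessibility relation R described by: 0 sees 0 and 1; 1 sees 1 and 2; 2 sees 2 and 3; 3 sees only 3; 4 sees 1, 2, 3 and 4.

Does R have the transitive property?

No

Transitive: no — 0 R 1 and 1 R 2, but not 0 R 2.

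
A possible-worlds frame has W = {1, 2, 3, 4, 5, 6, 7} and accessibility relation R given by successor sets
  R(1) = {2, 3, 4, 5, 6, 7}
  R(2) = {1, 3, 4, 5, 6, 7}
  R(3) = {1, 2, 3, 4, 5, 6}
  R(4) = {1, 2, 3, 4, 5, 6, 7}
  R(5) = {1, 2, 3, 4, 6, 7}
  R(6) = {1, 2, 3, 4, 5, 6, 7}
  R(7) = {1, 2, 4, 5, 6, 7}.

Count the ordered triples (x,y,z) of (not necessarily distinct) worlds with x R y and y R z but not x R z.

Enumerating: (1,2,1), (1,3,1), (1,4,1), (1,5,1), (1,6,1), (1,7,1), (2,1,2), (2,3,2), (2,4,2), (2,5,2), (2,6,2), (2,7,2), … and 16 more.
Total: 28.

28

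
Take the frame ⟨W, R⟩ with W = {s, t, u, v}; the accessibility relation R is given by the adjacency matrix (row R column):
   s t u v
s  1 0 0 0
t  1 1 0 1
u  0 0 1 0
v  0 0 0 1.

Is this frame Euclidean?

Euclidean: no — t R s and t R v, but not s R v.

No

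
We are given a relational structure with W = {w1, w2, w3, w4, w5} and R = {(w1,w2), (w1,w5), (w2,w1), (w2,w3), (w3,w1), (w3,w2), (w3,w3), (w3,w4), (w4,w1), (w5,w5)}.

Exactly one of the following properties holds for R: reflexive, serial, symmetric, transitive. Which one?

Reflexive: no — w1 is not related to itself.
Serial: yes — every world has a successor (e.g. w1 R w2).
Symmetric: no — w1 R w5 but not w5 R w1.
Transitive: no — w1 R w2 and w2 R w3, but not w1 R w3.
Only serial holds.

serial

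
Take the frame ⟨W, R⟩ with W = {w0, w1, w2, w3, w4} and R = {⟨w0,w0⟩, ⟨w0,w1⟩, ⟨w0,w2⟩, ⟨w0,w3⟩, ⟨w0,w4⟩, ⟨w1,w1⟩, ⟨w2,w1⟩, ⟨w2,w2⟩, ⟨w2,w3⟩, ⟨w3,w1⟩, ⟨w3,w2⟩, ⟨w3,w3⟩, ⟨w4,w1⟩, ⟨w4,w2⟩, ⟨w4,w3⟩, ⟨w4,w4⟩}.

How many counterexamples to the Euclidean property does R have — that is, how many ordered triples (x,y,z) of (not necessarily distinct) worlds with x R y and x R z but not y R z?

18

Enumerating: (w0,w1,w0), (w0,w1,w2), (w0,w1,w3), (w0,w1,w4), (w0,w2,w0), (w0,w2,w4), (w0,w3,w0), (w0,w3,w4), (w0,w4,w0), (w2,w1,w2), (w2,w1,w3), (w3,w1,w2), (w3,w1,w3), (w4,w1,w2), (w4,w1,w3), (w4,w1,w4), (w4,w2,w4), (w4,w3,w4).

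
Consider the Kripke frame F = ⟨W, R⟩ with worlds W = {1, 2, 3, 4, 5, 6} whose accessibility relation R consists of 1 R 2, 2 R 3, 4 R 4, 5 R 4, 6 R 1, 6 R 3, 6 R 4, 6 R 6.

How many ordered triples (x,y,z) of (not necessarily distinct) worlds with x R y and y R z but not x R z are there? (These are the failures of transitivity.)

Enumerating: (1,2,3), (6,1,2).

2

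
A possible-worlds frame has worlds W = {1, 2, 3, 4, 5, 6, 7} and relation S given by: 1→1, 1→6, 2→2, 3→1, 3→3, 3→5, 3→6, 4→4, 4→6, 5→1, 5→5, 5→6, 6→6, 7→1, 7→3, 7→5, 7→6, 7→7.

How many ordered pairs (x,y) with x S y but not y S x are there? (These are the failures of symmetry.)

11

Enumerating: (1,6), (3,1), (3,5), (3,6), (4,6), (5,1), (5,6), (7,1), (7,3), (7,5), (7,6).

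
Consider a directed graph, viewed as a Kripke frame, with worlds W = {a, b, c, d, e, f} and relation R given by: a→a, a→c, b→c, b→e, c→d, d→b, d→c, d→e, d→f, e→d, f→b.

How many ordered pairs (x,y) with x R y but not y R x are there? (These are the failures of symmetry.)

Enumerating: (a,c), (b,c), (b,e), (d,b), (d,f), (f,b).

6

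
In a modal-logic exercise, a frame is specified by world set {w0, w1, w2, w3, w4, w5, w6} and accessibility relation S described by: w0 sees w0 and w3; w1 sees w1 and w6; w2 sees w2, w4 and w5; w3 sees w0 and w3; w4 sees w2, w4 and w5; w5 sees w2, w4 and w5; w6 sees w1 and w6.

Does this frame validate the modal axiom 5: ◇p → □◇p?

Yes

By correspondence theory, 5 is valid on a frame iff S is Euclidean.
Euclidean: yes — any two successors of a common world are S-related.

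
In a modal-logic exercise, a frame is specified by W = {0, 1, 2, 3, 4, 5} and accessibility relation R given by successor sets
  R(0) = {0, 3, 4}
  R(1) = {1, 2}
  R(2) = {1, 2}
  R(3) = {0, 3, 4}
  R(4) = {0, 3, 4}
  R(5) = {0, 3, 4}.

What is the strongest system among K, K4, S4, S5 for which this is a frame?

K4

Transitive (axiom 4): yes — every two-step R-path is closed by a direct edge.
Reflexive (axiom T): no — 5 is not related to itself.
Euclidean (axiom 5): yes — any two successors of a common world are R-related.
So F validates K, K4; S4 would additionally require R to be reflexive. The strongest is K4.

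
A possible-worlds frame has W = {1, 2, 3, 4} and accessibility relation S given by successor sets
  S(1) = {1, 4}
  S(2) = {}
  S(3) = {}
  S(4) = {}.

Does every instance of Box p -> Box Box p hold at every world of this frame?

Axiom 4 corresponds to the accessibility relation being transitive.
Transitive: yes — every two-step S-path is closed by a direct edge.

Yes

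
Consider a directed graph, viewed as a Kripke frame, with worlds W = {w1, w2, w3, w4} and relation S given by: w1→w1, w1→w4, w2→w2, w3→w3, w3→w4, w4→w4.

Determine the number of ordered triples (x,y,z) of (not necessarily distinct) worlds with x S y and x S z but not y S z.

Enumerating: (w1,w4,w1), (w3,w4,w3).

2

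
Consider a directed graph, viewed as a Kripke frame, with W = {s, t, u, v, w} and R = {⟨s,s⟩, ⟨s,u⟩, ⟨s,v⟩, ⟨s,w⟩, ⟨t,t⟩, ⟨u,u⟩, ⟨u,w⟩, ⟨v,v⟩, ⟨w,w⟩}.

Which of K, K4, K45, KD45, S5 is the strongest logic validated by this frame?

Transitive (axiom 4): yes — every two-step R-path is closed by a direct edge.
Euclidean (axiom 5): no — s R u and s R v, but not u R v.
Serial (axiom D): yes — every world has a successor (e.g. s R s).
Reflexive (axiom T): yes — every world is R-related to itself.
So F validates K, K4; K45 would additionally require R to be Euclidean. The strongest is K4.

K4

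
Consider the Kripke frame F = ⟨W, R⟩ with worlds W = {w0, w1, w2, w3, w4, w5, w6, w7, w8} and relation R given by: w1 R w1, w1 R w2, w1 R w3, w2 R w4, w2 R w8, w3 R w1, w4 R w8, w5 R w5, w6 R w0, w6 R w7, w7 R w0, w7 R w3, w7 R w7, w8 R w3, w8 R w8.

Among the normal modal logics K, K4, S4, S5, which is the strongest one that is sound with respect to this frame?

Transitive (axiom 4): no — w1 R w2 and w2 R w4, but not w1 R w4.
Reflexive (axiom T): no — w0 is not related to itself.
Euclidean (axiom 5): no — w1 R w2 and w1 R w3, but not w2 R w3.
So F validates K; K4 would additionally require R to be transitive. The strongest is K.

K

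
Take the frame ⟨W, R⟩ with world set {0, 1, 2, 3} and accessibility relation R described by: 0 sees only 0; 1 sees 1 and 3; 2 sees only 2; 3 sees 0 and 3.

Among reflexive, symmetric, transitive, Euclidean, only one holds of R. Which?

Reflexive: yes — every world is R-related to itself.
Symmetric: no — 1 R 3 but not 3 R 1.
Transitive: no — 1 R 3 and 3 R 0, but not 1 R 0.
Euclidean: no — 1 R 3 and 1 R 1, but not 3 R 1.
Only reflexive holds.

reflexive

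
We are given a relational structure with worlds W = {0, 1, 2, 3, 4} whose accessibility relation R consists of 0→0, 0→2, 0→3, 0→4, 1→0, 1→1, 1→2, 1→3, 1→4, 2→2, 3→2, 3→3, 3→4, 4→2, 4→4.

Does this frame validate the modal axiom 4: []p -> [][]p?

Yes

By correspondence theory, 4 is valid on a frame iff R is transitive.
Transitive: yes — every two-step R-path is closed by a direct edge.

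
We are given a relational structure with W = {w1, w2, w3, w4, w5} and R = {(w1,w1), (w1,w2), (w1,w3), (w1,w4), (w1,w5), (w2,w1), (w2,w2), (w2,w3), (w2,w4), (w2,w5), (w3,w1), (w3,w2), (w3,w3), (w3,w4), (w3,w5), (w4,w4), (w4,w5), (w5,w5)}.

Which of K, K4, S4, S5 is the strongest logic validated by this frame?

Transitive (axiom 4): yes — every two-step R-path is closed by a direct edge.
Reflexive (axiom T): yes — every world is R-related to itself.
Euclidean (axiom 5): no — w1 R w4 and w1 R w2, but not w4 R w2.
So F validates K, K4, S4; S5 would additionally require R to be Euclidean. The strongest is S4.

S4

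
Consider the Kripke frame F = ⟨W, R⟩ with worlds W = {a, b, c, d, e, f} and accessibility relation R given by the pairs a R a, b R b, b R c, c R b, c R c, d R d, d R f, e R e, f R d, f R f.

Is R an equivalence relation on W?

Yes

Reflexive: yes — every world is R-related to itself.
Symmetric: yes — every pair in R has its reverse in R.
Transitive: yes — every two-step R-path is closed by a direct edge.
So R is an equivalence relation.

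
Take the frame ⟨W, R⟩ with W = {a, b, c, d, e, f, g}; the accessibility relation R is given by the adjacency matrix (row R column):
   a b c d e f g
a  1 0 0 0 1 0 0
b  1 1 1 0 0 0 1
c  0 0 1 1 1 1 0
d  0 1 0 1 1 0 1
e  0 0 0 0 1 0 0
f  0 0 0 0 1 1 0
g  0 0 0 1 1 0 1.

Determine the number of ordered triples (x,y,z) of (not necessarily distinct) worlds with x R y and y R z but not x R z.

11

Enumerating: (b,a,e), (b,c,d), (b,c,e), (b,c,f), (b,g,d), (b,g,e), (c,d,b), (c,d,g), (d,b,a), (d,b,c), (g,d,b).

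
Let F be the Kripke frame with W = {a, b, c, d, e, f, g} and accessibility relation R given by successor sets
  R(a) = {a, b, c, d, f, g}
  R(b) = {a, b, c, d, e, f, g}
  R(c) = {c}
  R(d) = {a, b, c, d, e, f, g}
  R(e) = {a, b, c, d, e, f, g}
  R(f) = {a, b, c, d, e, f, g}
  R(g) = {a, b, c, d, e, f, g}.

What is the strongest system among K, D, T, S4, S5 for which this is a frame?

T

Serial (axiom D): yes — every world has a successor (e.g. a R a).
Reflexive (axiom T): yes — every world is R-related to itself.
Transitive (axiom 4): no — a R b and b R e, but not a R e.
Euclidean (axiom 5): no — a R c and a R b, but not c R b.
So F validates K, D, T; S4 would additionally require R to be transitive. The strongest is T.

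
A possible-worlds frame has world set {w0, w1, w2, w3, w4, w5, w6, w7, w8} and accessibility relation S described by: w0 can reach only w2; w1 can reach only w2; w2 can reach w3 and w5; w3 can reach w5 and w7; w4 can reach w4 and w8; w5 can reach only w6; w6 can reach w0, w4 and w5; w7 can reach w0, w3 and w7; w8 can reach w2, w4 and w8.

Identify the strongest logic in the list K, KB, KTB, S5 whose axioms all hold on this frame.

K

Symmetric (axiom B): no — w0 S w2 but not w2 S w0.
Reflexive (axiom T): no — w0 is not related to itself.
Euclidean (axiom 5): no — w2 S w5 and w2 S w3, but not w5 S w3.
So F validates K; KB would additionally require S to be symmetric. The strongest is K.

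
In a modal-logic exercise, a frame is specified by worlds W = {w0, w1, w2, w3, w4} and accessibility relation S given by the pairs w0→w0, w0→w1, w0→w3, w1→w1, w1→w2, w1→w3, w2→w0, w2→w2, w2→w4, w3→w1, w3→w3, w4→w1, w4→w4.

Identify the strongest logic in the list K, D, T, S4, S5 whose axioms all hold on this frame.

Serial (axiom D): yes — every world has a successor (e.g. w0 S w0).
Reflexive (axiom T): yes — every world is S-related to itself.
Transitive (axiom 4): no — w0 S w1 and w1 S w2, but not w0 S w2.
Euclidean (axiom 5): no — w1 S w2 and w1 S w3, but not w2 S w3.
So F validates K, D, T; S4 would additionally require S to be transitive. The strongest is T.

T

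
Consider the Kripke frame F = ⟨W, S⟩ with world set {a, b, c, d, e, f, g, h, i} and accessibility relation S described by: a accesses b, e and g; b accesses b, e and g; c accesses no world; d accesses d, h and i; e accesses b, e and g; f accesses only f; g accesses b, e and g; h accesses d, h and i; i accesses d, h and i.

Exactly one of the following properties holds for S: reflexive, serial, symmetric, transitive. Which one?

transitive

Reflexive: no — a is not related to itself.
Serial: no — c has no S-successor.
Symmetric: no — a S b but not b S a.
Transitive: yes — every two-step S-path is closed by a direct edge.
Only transitive holds.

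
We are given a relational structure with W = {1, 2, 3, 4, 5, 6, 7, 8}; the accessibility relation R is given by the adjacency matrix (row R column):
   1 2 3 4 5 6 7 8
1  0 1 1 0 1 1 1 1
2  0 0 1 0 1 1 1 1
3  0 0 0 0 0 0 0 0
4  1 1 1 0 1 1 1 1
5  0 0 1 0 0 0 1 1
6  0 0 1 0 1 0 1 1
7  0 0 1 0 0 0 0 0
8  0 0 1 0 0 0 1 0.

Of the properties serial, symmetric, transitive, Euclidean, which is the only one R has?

transitive

Serial: no — 3 has no R-successor.
Symmetric: no — 1 R 2 but not 2 R 1.
Transitive: yes — every two-step R-path is closed by a direct edge.
Euclidean: no — 1 R 3 and 1 R 2, but not 3 R 2.
Only transitive holds.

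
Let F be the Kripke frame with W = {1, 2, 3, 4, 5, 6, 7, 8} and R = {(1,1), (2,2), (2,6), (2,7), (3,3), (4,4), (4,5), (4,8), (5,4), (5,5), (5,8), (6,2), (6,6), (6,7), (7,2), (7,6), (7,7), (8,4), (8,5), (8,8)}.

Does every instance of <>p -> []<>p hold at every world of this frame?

Yes

Axiom 5 corresponds to the accessibility relation being Euclidean.
Euclidean: yes — any two successors of a common world are R-related.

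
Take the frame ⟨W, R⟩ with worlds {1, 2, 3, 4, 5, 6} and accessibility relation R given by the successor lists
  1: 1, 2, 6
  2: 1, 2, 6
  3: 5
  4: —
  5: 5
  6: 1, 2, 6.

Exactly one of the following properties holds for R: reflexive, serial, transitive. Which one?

Reflexive: no — 3 is not related to itself.
Serial: no — 4 has no R-successor.
Transitive: yes — every two-step R-path is closed by a direct edge.
Only transitive holds.

transitive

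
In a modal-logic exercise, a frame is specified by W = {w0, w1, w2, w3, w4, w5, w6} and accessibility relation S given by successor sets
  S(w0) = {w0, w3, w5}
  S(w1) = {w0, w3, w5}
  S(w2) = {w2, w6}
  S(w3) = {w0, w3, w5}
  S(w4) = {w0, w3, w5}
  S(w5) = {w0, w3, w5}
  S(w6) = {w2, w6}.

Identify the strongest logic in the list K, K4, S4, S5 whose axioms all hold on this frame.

Transitive (axiom 4): yes — every two-step S-path is closed by a direct edge.
Reflexive (axiom T): no — w1 is not related to itself.
Euclidean (axiom 5): yes — any two successors of a common world are S-related.
So F validates K, K4; S4 would additionally require S to be reflexive. The strongest is K4.

K4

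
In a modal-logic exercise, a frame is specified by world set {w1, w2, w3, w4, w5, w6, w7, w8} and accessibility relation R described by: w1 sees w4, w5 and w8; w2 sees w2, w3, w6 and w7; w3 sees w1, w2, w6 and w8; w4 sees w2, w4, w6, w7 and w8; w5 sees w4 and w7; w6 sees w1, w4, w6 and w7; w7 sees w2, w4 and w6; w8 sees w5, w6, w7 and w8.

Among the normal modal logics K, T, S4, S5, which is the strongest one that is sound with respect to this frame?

Reflexive (axiom T): no — w1 is not related to itself.
Transitive (axiom 4): no — w1 R w4 and w4 R w2, but not w1 R w2.
Euclidean (axiom 5): no — w1 R w4 and w1 R w5, but not w4 R w5.
So F validates K; T would additionally require R to be reflexive. The strongest is K.

K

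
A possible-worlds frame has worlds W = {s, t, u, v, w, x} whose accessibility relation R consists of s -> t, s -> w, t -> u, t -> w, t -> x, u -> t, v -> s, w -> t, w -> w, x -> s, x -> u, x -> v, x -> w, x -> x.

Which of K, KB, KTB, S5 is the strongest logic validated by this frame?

K

Symmetric (axiom B): no — s R t but not t R s.
Reflexive (axiom T): no — s is not related to itself.
Euclidean (axiom 5): no — t R u and t R w, but not u R w.
So F validates K; KB would additionally require R to be symmetric. The strongest is K.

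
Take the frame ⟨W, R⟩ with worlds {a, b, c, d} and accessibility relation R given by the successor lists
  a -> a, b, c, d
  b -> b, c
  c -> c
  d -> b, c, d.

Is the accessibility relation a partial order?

Reflexive: yes — every world is R-related to itself.
Transitive: yes — every two-step R-path is closed by a direct edge.
Antisymmetric: yes — no distinct pair is related both ways.
So R is a partial order.

Yes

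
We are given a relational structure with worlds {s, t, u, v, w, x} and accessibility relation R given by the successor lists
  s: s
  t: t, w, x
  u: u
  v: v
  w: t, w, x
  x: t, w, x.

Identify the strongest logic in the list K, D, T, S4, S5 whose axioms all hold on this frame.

S5

Serial (axiom D): yes — every world has a successor (e.g. s R s).
Reflexive (axiom T): yes — every world is R-related to itself.
Transitive (axiom 4): yes — every two-step R-path is closed by a direct edge.
Euclidean (axiom 5): yes — any two successors of a common world are R-related.
So F validates K, D, T, S4, S5. The strongest is S5.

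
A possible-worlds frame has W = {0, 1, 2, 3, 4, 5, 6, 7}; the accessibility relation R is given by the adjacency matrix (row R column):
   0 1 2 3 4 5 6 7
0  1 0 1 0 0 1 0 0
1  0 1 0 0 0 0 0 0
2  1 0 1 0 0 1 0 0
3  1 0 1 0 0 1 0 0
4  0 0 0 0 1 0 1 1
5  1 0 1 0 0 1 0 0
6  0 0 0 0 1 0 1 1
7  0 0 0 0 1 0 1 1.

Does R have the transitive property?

Yes

Transitive: yes — every two-step R-path is closed by a direct edge.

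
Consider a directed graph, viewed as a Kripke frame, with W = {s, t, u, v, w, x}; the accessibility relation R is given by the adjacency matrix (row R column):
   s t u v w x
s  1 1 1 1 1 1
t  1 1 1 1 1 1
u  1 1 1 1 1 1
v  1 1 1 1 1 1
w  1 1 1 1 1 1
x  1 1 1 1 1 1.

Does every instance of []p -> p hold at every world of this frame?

By correspondence theory, T is valid on a frame iff R is reflexive.
Reflexive: yes — every world is R-related to itself.

Yes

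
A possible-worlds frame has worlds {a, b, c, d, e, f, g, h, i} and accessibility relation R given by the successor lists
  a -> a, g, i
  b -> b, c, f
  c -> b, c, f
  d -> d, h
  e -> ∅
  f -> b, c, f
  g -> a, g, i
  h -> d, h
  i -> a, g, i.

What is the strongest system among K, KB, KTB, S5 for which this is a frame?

Symmetric (axiom B): yes — every pair in R has its reverse in R.
Reflexive (axiom T): no — e is not related to itself.
Euclidean (axiom 5): yes — any two successors of a common world are R-related.
So F validates K, KB; KTB would additionally require R to be reflexive. The strongest is KB.

KB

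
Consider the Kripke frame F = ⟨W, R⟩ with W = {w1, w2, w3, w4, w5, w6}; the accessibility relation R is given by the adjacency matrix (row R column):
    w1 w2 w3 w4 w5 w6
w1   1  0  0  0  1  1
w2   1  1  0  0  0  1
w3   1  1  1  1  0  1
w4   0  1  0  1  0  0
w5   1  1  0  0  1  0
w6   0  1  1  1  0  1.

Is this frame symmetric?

Symmetric: no — w1 R w6 but not w6 R w1.

No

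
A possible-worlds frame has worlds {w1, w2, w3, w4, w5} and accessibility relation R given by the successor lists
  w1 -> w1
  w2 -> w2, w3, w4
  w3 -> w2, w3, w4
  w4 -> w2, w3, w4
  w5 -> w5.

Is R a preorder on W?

Reflexive: yes — every world is R-related to itself.
Transitive: yes — every two-step R-path is closed by a direct edge.
So R is a preorder.

Yes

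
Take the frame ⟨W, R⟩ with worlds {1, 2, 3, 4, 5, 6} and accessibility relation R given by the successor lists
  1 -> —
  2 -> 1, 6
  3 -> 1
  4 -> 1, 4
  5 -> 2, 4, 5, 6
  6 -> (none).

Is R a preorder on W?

Reflexive: no — 1 is not related to itself.
Transitive: no — 5 R 2 and 2 R 1, but not 5 R 1.
So R is not a preorder.

No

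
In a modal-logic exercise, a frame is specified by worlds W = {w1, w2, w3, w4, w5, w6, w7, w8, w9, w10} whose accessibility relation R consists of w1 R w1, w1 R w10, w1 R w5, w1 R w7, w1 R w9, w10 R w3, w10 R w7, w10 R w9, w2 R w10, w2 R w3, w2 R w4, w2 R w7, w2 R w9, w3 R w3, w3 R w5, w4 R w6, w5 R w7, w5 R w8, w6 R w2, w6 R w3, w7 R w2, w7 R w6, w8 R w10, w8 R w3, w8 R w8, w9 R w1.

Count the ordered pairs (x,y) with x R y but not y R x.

19

Enumerating: (w1,w10), (w1,w5), (w1,w7), (w10,w3), (w10,w7), (w10,w9), (w2,w10), (w2,w3), (w2,w4), (w2,w9), (w3,w5), (w4,w6), … and 7 more.
Total: 19.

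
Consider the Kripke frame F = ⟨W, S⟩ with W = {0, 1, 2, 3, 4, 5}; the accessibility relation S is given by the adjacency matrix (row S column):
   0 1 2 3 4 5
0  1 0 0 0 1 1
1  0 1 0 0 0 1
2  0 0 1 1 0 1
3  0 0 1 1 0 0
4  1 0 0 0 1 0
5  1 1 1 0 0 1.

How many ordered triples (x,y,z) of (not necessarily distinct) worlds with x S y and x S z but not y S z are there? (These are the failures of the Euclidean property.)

10

Enumerating: (0,4,5), (0,5,4), (2,3,5), (2,5,3), (5,0,1), (5,0,2), (5,1,0), (5,1,2), (5,2,0), (5,2,1).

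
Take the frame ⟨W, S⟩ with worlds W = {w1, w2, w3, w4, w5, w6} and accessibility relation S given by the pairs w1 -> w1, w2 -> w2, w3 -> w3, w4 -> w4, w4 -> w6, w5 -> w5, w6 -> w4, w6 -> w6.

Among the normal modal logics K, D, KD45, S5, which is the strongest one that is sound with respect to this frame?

Serial (axiom D): yes — every world has a successor (e.g. w1 S w1).
Euclidean (axiom 5): yes — any two successors of a common world are S-related.
Transitive (axiom 4): yes — every two-step S-path is closed by a direct edge.
Reflexive (axiom T): yes — every world is S-related to itself.
So F validates K, D, KD45, S5. The strongest is S5.

S5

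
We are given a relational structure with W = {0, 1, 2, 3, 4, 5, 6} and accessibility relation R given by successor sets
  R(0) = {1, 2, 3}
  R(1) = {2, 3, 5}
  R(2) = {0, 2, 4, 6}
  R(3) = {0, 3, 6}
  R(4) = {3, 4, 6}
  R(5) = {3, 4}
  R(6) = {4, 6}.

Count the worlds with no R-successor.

R is serial; there are no such worlds.

0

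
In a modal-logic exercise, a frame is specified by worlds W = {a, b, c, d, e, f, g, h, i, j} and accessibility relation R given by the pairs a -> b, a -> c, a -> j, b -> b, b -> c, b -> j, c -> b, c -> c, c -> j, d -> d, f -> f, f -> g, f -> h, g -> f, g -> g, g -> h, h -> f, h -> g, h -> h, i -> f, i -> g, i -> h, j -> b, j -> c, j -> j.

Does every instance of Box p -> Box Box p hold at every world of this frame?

Yes

Axiom 4 corresponds to the accessibility relation being transitive.
Transitive: yes — every two-step R-path is closed by a direct edge.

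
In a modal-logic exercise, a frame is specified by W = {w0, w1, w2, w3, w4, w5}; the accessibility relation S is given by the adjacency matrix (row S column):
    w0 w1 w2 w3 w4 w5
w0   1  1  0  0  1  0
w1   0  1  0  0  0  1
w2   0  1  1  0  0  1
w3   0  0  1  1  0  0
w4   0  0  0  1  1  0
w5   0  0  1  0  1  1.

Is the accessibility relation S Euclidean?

No

Euclidean: no — w0 S w1 and w0 S w4, but not w1 S w4.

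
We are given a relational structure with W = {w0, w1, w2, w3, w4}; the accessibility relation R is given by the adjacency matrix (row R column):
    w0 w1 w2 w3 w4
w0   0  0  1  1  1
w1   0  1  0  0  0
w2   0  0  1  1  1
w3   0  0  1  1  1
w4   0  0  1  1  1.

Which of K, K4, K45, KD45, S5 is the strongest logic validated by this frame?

KD45

Transitive (axiom 4): yes — every two-step R-path is closed by a direct edge.
Euclidean (axiom 5): yes — any two successors of a common world are R-related.
Serial (axiom D): yes — every world has a successor (e.g. w0 R w2).
Reflexive (axiom T): no — w0 is not related to itself.
So F validates K, K4, K45, KD45; S5 would additionally require R to be reflexive. The strongest is KD45.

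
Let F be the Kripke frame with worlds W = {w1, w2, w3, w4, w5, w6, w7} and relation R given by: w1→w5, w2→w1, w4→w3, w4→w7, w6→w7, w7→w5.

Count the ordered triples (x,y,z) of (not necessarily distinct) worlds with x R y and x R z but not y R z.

8

Enumerating: (w1,w5,w5), (w2,w1,w1), (w4,w3,w3), (w4,w3,w7), (w4,w7,w3), (w4,w7,w7), (w6,w7,w7), (w7,w5,w5).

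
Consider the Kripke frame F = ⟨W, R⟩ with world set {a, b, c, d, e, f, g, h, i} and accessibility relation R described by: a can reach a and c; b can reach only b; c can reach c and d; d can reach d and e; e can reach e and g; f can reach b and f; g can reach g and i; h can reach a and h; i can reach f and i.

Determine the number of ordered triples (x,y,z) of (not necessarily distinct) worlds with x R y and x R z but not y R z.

Enumerating: (a,c,a), (c,d,c), (d,e,d), (e,g,e), (f,b,f), (g,i,g), (h,a,h), (i,f,i).

8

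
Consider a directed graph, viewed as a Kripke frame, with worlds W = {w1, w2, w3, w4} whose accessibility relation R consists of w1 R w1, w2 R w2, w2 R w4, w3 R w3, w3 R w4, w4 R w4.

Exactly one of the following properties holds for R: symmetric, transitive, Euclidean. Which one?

transitive

Symmetric: no — w2 R w4 but not w4 R w2.
Transitive: yes — every two-step R-path is closed by a direct edge.
Euclidean: no — w2 R w4 and w2 R w2, but not w4 R w2.
Only transitive holds.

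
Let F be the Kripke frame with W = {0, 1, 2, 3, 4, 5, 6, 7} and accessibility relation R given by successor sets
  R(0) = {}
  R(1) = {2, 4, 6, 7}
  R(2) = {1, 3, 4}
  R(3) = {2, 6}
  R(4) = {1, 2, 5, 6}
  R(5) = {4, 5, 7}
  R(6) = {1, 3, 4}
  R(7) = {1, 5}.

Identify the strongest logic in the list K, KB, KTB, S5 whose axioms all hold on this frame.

Symmetric (axiom B): yes — every pair in R has its reverse in R.
Reflexive (axiom T): no — 0 is not related to itself.
Euclidean (axiom 5): no — 1 R 2 and 1 R 6, but not 2 R 6.
So F validates K, KB; KTB would additionally require R to be reflexive. The strongest is KB.

KB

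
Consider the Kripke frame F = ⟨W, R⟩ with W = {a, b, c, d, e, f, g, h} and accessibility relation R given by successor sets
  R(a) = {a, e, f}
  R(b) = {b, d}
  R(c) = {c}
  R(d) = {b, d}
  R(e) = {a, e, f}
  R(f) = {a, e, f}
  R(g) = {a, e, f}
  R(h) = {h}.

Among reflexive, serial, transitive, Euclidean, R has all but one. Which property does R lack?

Reflexive: no — g is not related to itself.
Serial: yes — every world has a successor (e.g. a R a).
Transitive: yes — every two-step R-path is closed by a direct edge.
Euclidean: yes — any two successors of a common world are R-related.
Only reflexive fails.

reflexive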